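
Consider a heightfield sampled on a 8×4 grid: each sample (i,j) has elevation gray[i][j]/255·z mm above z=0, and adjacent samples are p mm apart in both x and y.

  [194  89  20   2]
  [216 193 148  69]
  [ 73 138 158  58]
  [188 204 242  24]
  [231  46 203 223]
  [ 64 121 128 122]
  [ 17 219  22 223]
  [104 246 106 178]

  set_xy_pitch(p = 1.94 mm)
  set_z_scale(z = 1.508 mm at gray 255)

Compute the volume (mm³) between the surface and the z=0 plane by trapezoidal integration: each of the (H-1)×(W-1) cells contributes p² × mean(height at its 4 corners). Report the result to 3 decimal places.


height_mm = gray/255 × 1.508; cell vol = 1.94² × mean(4 corners)
unit = 1.94² × 1.508 / (4×255) = 0.00556422 mm³ per gray-sum
row 0: Σ corner-gray over 3 cells = 1381  → 7.6842
row 1: Σ corner-gray over 3 cells = 1690  → 9.4035
row 2: Σ corner-gray over 3 cells = 1827  → 10.1658
row 3: Σ corner-gray over 3 cells = 2056  → 11.4400
row 4: Σ corner-gray over 3 cells = 1636  → 9.1031
row 5: Σ corner-gray over 3 cells = 1406  → 7.8233
row 6: Σ corner-gray over 3 cells = 1708  → 9.5037
Σ rows: total corner-gray = 11704  → 65.1237 mm³

65.124


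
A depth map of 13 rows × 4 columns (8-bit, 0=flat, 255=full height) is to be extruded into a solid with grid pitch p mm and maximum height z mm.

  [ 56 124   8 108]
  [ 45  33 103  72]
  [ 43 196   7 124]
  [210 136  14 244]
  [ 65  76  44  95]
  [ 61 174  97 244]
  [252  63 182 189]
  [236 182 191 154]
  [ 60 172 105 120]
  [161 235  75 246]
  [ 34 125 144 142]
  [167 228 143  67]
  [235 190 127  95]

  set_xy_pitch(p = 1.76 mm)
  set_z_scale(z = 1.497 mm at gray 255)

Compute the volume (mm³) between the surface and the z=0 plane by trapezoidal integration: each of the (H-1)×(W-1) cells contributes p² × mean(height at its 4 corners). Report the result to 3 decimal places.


height_mm = gray/255 × 1.497; cell vol = 1.76² × mean(4 corners)
unit = 1.76² × 1.497 / (4×255) = 0.00454618 mm³ per gray-sum
row 0: Σ corner-gray over 3 cells = 817  → 3.7142
row 1: Σ corner-gray over 3 cells = 962  → 4.3734
row 2: Σ corner-gray over 3 cells = 1327  → 6.0328
row 3: Σ corner-gray over 3 cells = 1154  → 5.2463
row 4: Σ corner-gray over 3 cells = 1247  → 5.6691
row 5: Σ corner-gray over 3 cells = 1778  → 8.0831
row 6: Σ corner-gray over 3 cells = 2067  → 9.3970
row 7: Σ corner-gray over 3 cells = 1870  → 8.5014
row 8: Σ corner-gray over 3 cells = 1761  → 8.0058
row 9: Σ corner-gray over 3 cells = 1741  → 7.9149
row 10: Σ corner-gray over 3 cells = 1690  → 7.6831
row 11: Σ corner-gray over 3 cells = 1940  → 8.8196
Σ rows: total corner-gray = 18354  → 83.4407 mm³

83.441


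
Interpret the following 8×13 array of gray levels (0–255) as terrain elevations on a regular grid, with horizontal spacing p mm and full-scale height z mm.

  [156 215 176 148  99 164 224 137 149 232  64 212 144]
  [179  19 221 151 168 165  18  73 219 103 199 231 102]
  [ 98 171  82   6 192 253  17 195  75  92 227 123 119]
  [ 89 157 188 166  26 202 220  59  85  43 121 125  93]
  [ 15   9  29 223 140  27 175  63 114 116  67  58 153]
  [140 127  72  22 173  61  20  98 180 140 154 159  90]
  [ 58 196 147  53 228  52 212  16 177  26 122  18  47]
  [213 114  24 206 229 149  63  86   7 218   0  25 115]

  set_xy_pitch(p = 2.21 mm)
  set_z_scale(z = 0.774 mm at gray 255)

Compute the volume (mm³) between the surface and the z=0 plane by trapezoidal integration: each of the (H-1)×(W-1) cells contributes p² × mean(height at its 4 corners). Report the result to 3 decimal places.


149.507

height_mm = gray/255 × 0.774; cell vol = 2.21² × mean(4 corners)
unit = 2.21² × 0.774 / (4×255) = 0.00370617 mm³ per gray-sum
row 0: Σ corner-gray over 12 cells = 7355  → 27.2589
row 1: Σ corner-gray over 12 cells = 6498  → 24.0827
row 2: Σ corner-gray over 12 cells = 6049  → 22.4186
row 3: Σ corner-gray over 12 cells = 5176  → 19.1831
row 4: Σ corner-gray over 12 cells = 4852  → 17.9823
row 5: Σ corner-gray over 12 cells = 5241  → 19.4240
row 6: Σ corner-gray over 12 cells = 5169  → 19.1572
Σ rows: total corner-gray = 40340  → 149.5069 mm³


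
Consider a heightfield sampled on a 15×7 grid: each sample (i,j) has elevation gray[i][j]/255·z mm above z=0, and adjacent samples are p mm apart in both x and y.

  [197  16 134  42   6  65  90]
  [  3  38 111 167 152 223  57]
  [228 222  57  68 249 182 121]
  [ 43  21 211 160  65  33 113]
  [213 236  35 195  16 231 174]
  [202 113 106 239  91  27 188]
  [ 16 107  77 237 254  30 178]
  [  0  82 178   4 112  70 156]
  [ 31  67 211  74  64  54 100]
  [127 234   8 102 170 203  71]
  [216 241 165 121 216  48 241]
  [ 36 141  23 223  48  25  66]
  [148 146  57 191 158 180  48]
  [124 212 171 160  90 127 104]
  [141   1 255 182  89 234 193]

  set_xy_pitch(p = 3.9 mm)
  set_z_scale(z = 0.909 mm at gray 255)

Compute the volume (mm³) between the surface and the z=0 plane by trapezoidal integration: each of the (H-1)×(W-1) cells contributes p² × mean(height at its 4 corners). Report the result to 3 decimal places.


height_mm = gray/255 × 0.909; cell vol = 3.9² × mean(4 corners)
unit = 3.9² × 0.909 / (4×255) = 0.0135548 mm³ per gray-sum
row 0: Σ corner-gray over 6 cells = 2255  → 30.5661
row 1: Σ corner-gray over 6 cells = 3347  → 45.3679
row 2: Σ corner-gray over 6 cells = 3041  → 41.2201
row 3: Σ corner-gray over 6 cells = 2949  → 39.9731
row 4: Σ corner-gray over 6 cells = 3355  → 45.4763
row 5: Σ corner-gray over 6 cells = 3146  → 42.6434
row 6: Σ corner-gray over 6 cells = 2652  → 35.9473
row 7: Σ corner-gray over 6 cells = 2119  → 28.7226
row 8: Σ corner-gray over 6 cells = 2703  → 36.6386
row 9: Σ corner-gray over 6 cells = 3671  → 49.7596
row 10: Σ corner-gray over 6 cells = 3061  → 41.4912
row 11: Σ corner-gray over 6 cells = 2682  → 36.3540
row 12: Σ corner-gray over 6 cells = 3408  → 46.1947
row 13: Σ corner-gray over 6 cells = 3604  → 48.8515
Σ rows: total corner-gray = 41993  → 569.2065 mm³

569.206


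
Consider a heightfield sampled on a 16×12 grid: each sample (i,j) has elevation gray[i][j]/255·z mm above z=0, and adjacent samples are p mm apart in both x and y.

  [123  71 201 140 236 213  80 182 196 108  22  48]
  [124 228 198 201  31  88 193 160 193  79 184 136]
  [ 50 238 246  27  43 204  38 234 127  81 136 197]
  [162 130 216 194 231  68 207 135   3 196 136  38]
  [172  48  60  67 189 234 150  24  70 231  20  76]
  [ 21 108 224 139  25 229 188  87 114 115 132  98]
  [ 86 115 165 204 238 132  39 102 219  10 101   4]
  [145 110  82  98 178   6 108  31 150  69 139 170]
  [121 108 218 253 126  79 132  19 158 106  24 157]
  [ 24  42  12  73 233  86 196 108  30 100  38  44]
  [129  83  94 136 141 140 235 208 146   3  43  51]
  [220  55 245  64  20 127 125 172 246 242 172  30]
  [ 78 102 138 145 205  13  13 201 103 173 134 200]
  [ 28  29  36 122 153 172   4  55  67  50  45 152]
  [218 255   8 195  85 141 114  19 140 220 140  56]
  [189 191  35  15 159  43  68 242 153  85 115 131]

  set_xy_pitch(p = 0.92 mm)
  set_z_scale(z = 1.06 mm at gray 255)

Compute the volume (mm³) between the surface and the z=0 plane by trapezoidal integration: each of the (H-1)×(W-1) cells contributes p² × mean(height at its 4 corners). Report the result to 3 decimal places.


71.084

height_mm = gray/255 × 1.06; cell vol = 0.92² × mean(4 corners)
unit = 0.92² × 1.06 / (4×255) = 0.000879592 mm³ per gray-sum
row 0: Σ corner-gray over 11 cells = 6439  → 5.6637
row 1: Σ corner-gray over 11 cells = 6365  → 5.5986
row 2: Σ corner-gray over 11 cells = 6227  → 5.4772
row 3: Σ corner-gray over 11 cells = 5666  → 4.9838
row 4: Σ corner-gray over 11 cells = 5275  → 4.6398
row 5: Σ corner-gray over 11 cells = 5581  → 4.9090
row 6: Σ corner-gray over 11 cells = 4997  → 4.3953
row 7: Σ corner-gray over 11 cells = 4981  → 4.3812
row 8: Σ corner-gray over 11 cells = 4628  → 4.0708
row 9: Σ corner-gray over 11 cells = 4542  → 3.9951
row 10: Σ corner-gray over 11 cells = 5824  → 5.1227
row 11: Σ corner-gray over 11 cells = 5918  → 5.2054
row 12: Σ corner-gray over 11 cells = 4378  → 3.8509
row 13: Σ corner-gray over 11 cells = 4554  → 4.0057
row 14: Σ corner-gray over 11 cells = 5440  → 4.7850
Σ rows: total corner-gray = 80815  → 71.0842 mm³


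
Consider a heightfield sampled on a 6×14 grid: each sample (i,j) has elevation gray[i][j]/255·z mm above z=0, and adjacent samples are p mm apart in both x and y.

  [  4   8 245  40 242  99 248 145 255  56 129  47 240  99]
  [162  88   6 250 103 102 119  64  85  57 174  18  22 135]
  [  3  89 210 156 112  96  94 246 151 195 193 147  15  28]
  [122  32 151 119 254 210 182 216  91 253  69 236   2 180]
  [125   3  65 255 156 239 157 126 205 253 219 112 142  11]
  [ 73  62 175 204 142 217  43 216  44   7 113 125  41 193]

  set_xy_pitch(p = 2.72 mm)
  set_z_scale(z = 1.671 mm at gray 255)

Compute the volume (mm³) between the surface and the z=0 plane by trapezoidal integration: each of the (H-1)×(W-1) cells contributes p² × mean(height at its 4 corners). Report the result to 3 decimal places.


416.248

height_mm = gray/255 × 1.671; cell vol = 2.72² × mean(4 corners)
unit = 2.72² × 1.671 / (4×255) = 0.0121203 mm³ per gray-sum
row 0: Σ corner-gray over 13 cells = 6084  → 73.7400
row 1: Σ corner-gray over 13 cells = 5912  → 71.6553
row 2: Σ corner-gray over 13 cells = 7371  → 89.3389
row 3: Σ corner-gray over 13 cells = 7932  → 96.1384
row 4: Σ corner-gray over 13 cells = 7044  → 85.3755
Σ rows: total corner-gray = 34343  → 416.2481 mm³


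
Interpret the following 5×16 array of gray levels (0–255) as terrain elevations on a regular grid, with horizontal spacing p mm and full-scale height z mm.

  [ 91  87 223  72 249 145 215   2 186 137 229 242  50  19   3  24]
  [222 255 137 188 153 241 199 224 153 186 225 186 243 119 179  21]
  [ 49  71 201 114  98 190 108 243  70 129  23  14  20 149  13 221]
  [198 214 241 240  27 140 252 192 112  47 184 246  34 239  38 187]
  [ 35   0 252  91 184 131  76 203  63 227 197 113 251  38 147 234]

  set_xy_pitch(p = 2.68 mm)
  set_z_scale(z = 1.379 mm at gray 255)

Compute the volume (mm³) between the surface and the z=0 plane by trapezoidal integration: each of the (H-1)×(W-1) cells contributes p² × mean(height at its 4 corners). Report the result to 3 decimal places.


height_mm = gray/255 × 1.379; cell vol = 2.68² × mean(4 corners)
unit = 2.68² × 1.379 / (4×255) = 0.00971032 mm³ per gray-sum
row 0: Σ corner-gray over 15 cells = 9452  → 91.7820
row 1: Σ corner-gray over 15 cells = 8775  → 85.2081
row 2: Σ corner-gray over 15 cells = 7953  → 77.2262
row 3: Σ corner-gray over 15 cells = 9012  → 87.5094
Σ rows: total corner-gray = 35192  → 341.7257 mm³

341.726


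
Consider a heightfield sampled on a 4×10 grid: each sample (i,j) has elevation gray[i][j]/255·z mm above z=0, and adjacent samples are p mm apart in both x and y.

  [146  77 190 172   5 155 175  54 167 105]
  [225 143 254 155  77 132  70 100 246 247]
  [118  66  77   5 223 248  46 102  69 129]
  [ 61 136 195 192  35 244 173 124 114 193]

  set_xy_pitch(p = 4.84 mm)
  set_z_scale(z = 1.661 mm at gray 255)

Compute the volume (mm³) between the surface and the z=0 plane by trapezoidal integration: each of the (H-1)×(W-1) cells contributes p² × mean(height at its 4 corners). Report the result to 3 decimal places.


height_mm = gray/255 × 1.661; cell vol = 4.84² × mean(4 corners)
unit = 4.84² × 1.661 / (4×255) = 0.038147 mm³ per gray-sum
row 0: Σ corner-gray over 9 cells = 5067  → 193.2908
row 1: Σ corner-gray over 9 cells = 4745  → 181.0074
row 2: Σ corner-gray over 9 cells = 4599  → 175.4380
Σ rows: total corner-gray = 14411  → 549.7362 mm³

549.736


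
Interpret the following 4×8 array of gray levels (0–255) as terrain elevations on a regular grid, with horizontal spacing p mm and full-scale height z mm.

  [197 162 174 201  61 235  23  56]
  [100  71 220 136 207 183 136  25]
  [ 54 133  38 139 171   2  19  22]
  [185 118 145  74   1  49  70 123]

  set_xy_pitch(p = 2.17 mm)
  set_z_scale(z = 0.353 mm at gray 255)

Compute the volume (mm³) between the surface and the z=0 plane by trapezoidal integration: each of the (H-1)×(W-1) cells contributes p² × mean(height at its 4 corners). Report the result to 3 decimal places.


15.333

height_mm = gray/255 × 0.353; cell vol = 2.17² × mean(4 corners)
unit = 2.17² × 0.353 / (4×255) = 0.00162965 mm³ per gray-sum
row 0: Σ corner-gray over 7 cells = 3996  → 6.5121
row 1: Σ corner-gray over 7 cells = 3111  → 5.0698
row 2: Σ corner-gray over 7 cells = 2302  → 3.7515
Σ rows: total corner-gray = 9409  → 15.3334 mm³


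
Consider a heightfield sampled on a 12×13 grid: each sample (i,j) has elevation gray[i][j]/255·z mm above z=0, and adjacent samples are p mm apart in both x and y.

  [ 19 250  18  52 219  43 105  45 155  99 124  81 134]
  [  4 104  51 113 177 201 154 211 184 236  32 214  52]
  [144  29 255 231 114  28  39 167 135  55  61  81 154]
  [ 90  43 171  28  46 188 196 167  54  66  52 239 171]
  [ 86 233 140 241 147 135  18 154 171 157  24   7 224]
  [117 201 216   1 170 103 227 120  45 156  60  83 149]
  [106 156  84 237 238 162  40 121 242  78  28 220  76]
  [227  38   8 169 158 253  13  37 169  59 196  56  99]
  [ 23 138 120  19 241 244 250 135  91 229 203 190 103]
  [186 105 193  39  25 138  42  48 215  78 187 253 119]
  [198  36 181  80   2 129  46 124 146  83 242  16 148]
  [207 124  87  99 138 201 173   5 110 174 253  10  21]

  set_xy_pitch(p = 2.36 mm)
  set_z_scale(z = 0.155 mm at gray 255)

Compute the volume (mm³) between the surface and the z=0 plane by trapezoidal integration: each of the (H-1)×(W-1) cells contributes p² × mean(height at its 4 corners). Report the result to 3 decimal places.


height_mm = gray/255 × 0.155; cell vol = 2.36² × mean(4 corners)
unit = 2.36² × 0.155 / (4×255) = 0.000846361 mm³ per gray-sum
row 0: Σ corner-gray over 12 cells = 5945  → 5.0316
row 1: Σ corner-gray over 12 cells = 6098  → 5.1611
row 2: Σ corner-gray over 12 cells = 5449  → 4.6118
row 3: Σ corner-gray over 12 cells = 5925  → 5.0147
row 4: Σ corner-gray over 12 cells = 6194  → 5.2424
row 5: Σ corner-gray over 12 cells = 6424  → 5.4370
row 6: Σ corner-gray over 12 cells = 6032  → 5.1052
row 7: Σ corner-gray over 12 cells = 6484  → 5.4878
row 8: Σ corner-gray over 12 cells = 6797  → 5.7527
row 9: Σ corner-gray over 12 cells = 5467  → 4.6271
row 10: Σ corner-gray over 12 cells = 5492  → 4.6482
Σ rows: total corner-gray = 66307  → 56.1196 mm³

56.120


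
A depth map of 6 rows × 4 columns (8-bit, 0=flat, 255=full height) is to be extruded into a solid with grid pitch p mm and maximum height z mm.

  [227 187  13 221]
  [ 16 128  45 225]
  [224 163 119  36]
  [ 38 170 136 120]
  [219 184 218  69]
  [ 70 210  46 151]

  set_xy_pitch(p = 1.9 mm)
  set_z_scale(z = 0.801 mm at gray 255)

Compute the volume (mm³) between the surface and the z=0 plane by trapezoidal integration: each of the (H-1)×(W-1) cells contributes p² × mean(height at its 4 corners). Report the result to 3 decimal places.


23.039

height_mm = gray/255 × 0.801; cell vol = 1.9² × mean(4 corners)
unit = 1.9² × 0.801 / (4×255) = 0.00283491 mm³ per gray-sum
row 0: Σ corner-gray over 3 cells = 1435  → 4.0681
row 1: Σ corner-gray over 3 cells = 1411  → 4.0001
row 2: Σ corner-gray over 3 cells = 1594  → 4.5188
row 3: Σ corner-gray over 3 cells = 1862  → 5.2786
row 4: Σ corner-gray over 3 cells = 1825  → 5.1737
Σ rows: total corner-gray = 8127  → 23.0393 mm³


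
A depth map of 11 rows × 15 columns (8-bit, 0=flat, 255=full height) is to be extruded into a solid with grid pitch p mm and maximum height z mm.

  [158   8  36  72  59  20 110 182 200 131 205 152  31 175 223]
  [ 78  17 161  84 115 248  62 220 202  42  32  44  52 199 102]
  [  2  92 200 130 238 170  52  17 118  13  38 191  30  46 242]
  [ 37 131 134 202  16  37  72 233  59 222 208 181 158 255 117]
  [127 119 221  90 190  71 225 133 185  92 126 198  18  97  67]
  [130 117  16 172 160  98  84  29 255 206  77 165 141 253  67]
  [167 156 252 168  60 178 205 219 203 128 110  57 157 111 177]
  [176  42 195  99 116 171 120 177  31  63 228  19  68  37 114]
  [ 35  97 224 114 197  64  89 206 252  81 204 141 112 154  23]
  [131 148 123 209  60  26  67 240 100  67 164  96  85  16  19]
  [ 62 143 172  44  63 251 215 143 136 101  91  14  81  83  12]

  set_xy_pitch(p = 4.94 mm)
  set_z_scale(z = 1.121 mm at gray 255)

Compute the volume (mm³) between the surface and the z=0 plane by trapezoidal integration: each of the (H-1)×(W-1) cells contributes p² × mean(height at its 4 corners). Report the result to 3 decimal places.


1871.314

height_mm = gray/255 × 1.121; cell vol = 4.94² × mean(4 corners)
unit = 4.94² × 1.121 / (4×255) = 0.02682 mm³ per gray-sum
row 0: Σ corner-gray over 14 cells = 6279  → 168.4030
row 1: Σ corner-gray over 14 cells = 6050  → 162.2612
row 2: Σ corner-gray over 14 cells = 6884  → 184.6291
row 3: Σ corner-gray over 14 cells = 7694  → 206.3533
row 4: Σ corner-gray over 14 cells = 7467  → 200.2652
row 5: Σ corner-gray over 14 cells = 8095  → 217.1082
row 6: Σ corner-gray over 14 cells = 7374  → 197.7709
row 7: Σ corner-gray over 14 cells = 6950  → 186.3992
row 8: Σ corner-gray over 14 cells = 6880  → 184.5218
row 9: Σ corner-gray over 14 cells = 6100  → 163.6022
Σ rows: total corner-gray = 69773  → 1871.3143 mm³


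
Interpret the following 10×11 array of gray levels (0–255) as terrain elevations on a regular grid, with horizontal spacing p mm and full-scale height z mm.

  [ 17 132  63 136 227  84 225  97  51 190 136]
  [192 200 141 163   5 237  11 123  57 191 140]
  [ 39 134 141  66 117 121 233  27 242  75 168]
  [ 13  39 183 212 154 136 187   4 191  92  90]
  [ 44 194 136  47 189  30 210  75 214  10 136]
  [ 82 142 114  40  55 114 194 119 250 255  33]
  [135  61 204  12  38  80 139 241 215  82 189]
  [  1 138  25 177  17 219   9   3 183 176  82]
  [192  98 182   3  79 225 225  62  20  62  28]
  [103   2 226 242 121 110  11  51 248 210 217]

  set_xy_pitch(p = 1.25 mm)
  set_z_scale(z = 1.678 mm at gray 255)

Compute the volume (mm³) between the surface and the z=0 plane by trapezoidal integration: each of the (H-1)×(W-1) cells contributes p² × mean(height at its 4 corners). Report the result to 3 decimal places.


112.671

height_mm = gray/255 × 1.678; cell vol = 1.25² × mean(4 corners)
unit = 1.25² × 1.678 / (4×255) = 0.00257047 mm³ per gray-sum
row 0: Σ corner-gray over 10 cells = 5151  → 13.2405
row 1: Σ corner-gray over 10 cells = 5107  → 13.1274
row 2: Σ corner-gray over 10 cells = 5018  → 12.8986
row 3: Σ corner-gray over 10 cells = 4889  → 12.5670
row 4: Σ corner-gray over 10 cells = 5071  → 13.0348
row 5: Σ corner-gray over 10 cells = 5149  → 13.2353
row 6: Σ corner-gray over 10 cells = 4445  → 11.4257
row 7: Σ corner-gray over 10 cells = 4109  → 10.5620
row 8: Σ corner-gray over 10 cells = 4894  → 12.5799
Σ rows: total corner-gray = 43833  → 112.6712 mm³


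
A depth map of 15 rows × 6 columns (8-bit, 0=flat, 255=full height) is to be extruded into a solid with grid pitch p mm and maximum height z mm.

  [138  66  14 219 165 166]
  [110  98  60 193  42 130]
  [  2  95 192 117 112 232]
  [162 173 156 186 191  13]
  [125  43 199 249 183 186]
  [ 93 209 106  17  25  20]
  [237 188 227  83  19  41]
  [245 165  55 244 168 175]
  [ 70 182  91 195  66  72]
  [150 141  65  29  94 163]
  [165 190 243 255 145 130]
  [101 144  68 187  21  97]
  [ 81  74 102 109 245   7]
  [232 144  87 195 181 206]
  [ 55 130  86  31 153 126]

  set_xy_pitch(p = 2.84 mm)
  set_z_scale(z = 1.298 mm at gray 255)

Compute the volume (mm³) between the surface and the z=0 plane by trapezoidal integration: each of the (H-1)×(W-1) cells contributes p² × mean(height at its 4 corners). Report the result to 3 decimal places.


height_mm = gray/255 × 1.298; cell vol = 2.84² × mean(4 corners)
unit = 2.84² × 1.298 / (4×255) = 0.0102639 mm³ per gray-sum
row 0: Σ corner-gray over 5 cells = 2258  → 23.1758
row 1: Σ corner-gray over 5 cells = 2292  → 23.5248
row 2: Σ corner-gray over 5 cells = 2853  → 29.2828
row 3: Σ corner-gray over 5 cells = 3246  → 33.3165
row 4: Σ corner-gray over 5 cells = 2486  → 25.5160
row 5: Σ corner-gray over 5 cells = 2139  → 21.9544
row 6: Σ corner-gray over 5 cells = 2996  → 30.7506
row 7: Σ corner-gray over 5 cells = 2894  → 29.7036
row 8: Σ corner-gray over 5 cells = 2181  → 22.3855
row 9: Σ corner-gray over 5 cells = 2932  → 30.0937
row 10: Σ corner-gray over 5 cells = 2999  → 30.7814
row 11: Σ corner-gray over 5 cells = 2186  → 22.4368
row 12: Σ corner-gray over 5 cells = 2800  → 28.7388
row 13: Σ corner-gray over 5 cells = 2633  → 27.0248
Σ rows: total corner-gray = 36895  → 378.6855 mm³

378.686


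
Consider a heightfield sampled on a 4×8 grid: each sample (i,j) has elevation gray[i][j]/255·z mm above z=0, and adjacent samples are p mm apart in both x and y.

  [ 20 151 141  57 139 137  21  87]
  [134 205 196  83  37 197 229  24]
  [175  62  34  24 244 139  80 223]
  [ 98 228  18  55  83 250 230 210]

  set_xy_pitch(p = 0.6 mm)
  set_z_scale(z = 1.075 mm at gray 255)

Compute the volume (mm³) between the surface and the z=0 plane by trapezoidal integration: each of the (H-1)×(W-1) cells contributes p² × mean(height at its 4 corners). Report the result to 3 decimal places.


height_mm = gray/255 × 1.075; cell vol = 0.6² × mean(4 corners)
unit = 0.6² × 1.075 / (4×255) = 0.000379412 mm³ per gray-sum
row 0: Σ corner-gray over 7 cells = 3451  → 1.3093
row 1: Σ corner-gray over 7 cells = 3616  → 1.3720
row 2: Σ corner-gray over 7 cells = 3600  → 1.3659
Σ rows: total corner-gray = 10667  → 4.0472 mm³

4.047


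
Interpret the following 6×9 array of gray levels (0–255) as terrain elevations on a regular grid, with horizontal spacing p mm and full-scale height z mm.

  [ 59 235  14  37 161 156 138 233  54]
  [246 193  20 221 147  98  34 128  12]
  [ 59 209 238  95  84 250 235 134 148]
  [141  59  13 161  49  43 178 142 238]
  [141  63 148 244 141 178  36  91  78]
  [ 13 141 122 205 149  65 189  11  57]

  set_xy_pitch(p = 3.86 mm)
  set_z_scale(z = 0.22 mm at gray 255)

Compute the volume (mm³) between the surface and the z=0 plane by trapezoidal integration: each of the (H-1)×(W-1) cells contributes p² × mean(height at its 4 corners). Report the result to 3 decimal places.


height_mm = gray/255 × 0.22; cell vol = 3.86² × mean(4 corners)
unit = 3.86² × 0.22 / (4×255) = 0.00321364 mm³ per gray-sum
row 0: Σ corner-gray over 8 cells = 4001  → 12.8578
row 1: Σ corner-gray over 8 cells = 4637  → 14.9016
row 2: Σ corner-gray over 8 cells = 4366  → 14.0307
row 3: Σ corner-gray over 8 cells = 3690  → 11.8583
row 4: Σ corner-gray over 8 cells = 3855  → 12.3886
Σ rows: total corner-gray = 20549  → 66.0371 mm³

66.037


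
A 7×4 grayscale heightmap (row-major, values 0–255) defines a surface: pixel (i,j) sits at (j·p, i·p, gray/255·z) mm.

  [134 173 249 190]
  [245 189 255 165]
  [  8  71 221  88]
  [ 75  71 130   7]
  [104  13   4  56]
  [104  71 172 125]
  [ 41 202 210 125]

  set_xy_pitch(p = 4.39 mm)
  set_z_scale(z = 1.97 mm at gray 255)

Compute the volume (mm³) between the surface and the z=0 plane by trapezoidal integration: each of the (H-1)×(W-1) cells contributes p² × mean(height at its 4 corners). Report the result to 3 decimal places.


331.272

height_mm = gray/255 × 1.97; cell vol = 4.39² × mean(4 corners)
unit = 4.39² × 1.97 / (4×255) = 0.0372216 mm³ per gray-sum
row 0: Σ corner-gray over 3 cells = 2466  → 91.7885
row 1: Σ corner-gray over 3 cells = 1978  → 73.6243
row 2: Σ corner-gray over 3 cells = 1164  → 43.3259
row 3: Σ corner-gray over 3 cells = 678  → 25.2362
row 4: Σ corner-gray over 3 cells = 909  → 33.8344
row 5: Σ corner-gray over 3 cells = 1705  → 63.4628
Σ rows: total corner-gray = 8900  → 331.2723 mm³


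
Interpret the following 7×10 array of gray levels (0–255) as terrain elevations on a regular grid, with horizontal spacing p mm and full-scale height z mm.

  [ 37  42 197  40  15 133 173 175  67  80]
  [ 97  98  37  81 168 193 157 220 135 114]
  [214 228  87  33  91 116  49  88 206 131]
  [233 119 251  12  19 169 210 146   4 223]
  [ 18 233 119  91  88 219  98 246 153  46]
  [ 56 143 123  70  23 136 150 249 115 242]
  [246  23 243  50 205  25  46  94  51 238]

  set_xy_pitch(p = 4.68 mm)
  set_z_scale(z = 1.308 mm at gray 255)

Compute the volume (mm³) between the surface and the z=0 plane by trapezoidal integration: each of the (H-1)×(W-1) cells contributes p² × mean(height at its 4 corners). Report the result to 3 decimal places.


height_mm = gray/255 × 1.308; cell vol = 4.68² × mean(4 corners)
unit = 4.68² × 1.308 / (4×255) = 0.0280866 mm³ per gray-sum
row 0: Σ corner-gray over 9 cells = 4190  → 117.6829
row 1: Σ corner-gray over 9 cells = 4530  → 127.2323
row 2: Σ corner-gray over 9 cells = 4457  → 125.1820
row 3: Σ corner-gray over 9 cells = 4874  → 136.8941
row 4: Σ corner-gray over 9 cells = 4874  → 136.8941
row 5: Σ corner-gray over 9 cells = 4274  → 120.0422
Σ rows: total corner-gray = 27199  → 763.9276 mm³

763.928


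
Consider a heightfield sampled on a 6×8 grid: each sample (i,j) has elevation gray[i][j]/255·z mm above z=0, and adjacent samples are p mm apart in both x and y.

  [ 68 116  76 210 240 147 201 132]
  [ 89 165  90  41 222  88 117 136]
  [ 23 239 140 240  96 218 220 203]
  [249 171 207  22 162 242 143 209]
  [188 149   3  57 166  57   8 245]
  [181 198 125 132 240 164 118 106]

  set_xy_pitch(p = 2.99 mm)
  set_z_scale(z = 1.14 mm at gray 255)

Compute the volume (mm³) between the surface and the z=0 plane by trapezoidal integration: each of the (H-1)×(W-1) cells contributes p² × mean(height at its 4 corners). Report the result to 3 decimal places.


height_mm = gray/255 × 1.14; cell vol = 2.99² × mean(4 corners)
unit = 2.99² × 1.14 / (4×255) = 0.00999188 mm³ per gray-sum
row 0: Σ corner-gray over 7 cells = 3851  → 38.4787
row 1: Σ corner-gray over 7 cells = 4203  → 41.9959
row 2: Σ corner-gray over 7 cells = 4884  → 48.8003
row 3: Σ corner-gray over 7 cells = 3665  → 36.6202
row 4: Σ corner-gray over 7 cells = 3554  → 35.5111
Σ rows: total corner-gray = 20157  → 201.4063 mm³

201.406


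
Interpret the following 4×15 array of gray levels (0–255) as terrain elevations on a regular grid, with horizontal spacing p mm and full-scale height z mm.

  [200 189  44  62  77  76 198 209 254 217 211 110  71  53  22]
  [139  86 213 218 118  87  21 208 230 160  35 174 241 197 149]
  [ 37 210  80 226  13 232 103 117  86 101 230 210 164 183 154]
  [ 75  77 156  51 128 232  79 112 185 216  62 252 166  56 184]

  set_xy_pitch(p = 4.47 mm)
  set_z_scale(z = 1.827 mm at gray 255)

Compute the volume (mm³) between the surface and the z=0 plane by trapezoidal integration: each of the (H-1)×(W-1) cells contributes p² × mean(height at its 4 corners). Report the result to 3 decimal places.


height_mm = gray/255 × 1.827; cell vol = 4.47² × mean(4 corners)
unit = 4.47² × 1.827 / (4×255) = 0.0357893 mm³ per gray-sum
row 0: Σ corner-gray over 14 cells = 8028  → 287.3166
row 1: Σ corner-gray over 14 cells = 8365  → 299.3776
row 2: Σ corner-gray over 14 cells = 7904  → 282.8788
Σ rows: total corner-gray = 24297  → 869.5731 mm³

869.573


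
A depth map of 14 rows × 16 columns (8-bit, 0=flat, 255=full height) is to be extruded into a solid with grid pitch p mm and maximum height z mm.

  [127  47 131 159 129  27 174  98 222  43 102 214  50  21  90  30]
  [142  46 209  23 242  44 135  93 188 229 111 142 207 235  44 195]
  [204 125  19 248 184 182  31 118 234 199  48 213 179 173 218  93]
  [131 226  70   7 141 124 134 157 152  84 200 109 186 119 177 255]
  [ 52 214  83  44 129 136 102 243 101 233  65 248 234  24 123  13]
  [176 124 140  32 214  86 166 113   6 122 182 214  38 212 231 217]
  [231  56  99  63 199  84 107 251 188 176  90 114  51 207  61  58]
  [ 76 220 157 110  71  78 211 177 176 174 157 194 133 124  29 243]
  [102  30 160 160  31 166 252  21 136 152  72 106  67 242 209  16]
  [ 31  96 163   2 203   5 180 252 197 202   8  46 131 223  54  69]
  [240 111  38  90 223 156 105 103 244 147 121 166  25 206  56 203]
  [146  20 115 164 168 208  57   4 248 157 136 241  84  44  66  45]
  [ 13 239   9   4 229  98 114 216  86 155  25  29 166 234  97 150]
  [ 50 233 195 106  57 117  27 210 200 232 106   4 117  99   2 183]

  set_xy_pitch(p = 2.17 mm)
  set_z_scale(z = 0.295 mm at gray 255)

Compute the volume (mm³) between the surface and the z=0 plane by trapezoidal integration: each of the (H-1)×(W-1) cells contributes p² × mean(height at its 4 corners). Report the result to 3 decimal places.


139.702

height_mm = gray/255 × 0.295; cell vol = 2.17² × mean(4 corners)
unit = 2.17² × 0.295 / (4×255) = 0.00136189 mm³ per gray-sum
row 0: Σ corner-gray over 15 cells = 7404  → 10.0834
row 1: Σ corner-gray over 15 cells = 8872  → 12.0827
row 2: Σ corner-gray over 15 cells = 8797  → 11.9805
row 3: Σ corner-gray over 15 cells = 8181  → 11.1416
row 4: Σ corner-gray over 15 cells = 8176  → 11.1348
row 5: Σ corner-gray over 15 cells = 7934  → 10.8052
row 6: Σ corner-gray over 15 cells = 8122  → 11.0613
row 7: Σ corner-gray over 15 cells = 8067  → 10.9863
row 8: Σ corner-gray over 15 cells = 7350  → 10.0099
row 9: Σ corner-gray over 15 cells = 7649  → 10.4171
row 10: Σ corner-gray over 15 cells = 7640  → 10.4048
row 11: Σ corner-gray over 15 cells = 7180  → 9.7784
row 12: Σ corner-gray over 15 cells = 7208  → 9.8165
Σ rows: total corner-gray = 102580  → 139.7024 mm³


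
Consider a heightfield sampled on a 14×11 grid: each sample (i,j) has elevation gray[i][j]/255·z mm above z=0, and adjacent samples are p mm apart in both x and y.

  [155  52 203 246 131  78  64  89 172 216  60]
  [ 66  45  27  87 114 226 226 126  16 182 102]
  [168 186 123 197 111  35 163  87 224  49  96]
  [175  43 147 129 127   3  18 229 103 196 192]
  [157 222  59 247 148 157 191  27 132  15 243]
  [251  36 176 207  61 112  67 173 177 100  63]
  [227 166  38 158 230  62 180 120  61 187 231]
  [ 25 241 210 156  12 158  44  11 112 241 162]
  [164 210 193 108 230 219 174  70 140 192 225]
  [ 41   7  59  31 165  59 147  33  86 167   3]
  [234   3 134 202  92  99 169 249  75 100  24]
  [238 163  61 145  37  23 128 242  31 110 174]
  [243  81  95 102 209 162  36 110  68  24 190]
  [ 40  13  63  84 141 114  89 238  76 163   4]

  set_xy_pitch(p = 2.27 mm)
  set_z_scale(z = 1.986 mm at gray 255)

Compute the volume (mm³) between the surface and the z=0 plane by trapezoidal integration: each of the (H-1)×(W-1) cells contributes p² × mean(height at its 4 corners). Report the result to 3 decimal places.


height_mm = gray/255 × 1.986; cell vol = 2.27² × mean(4 corners)
unit = 2.27² × 1.986 / (4×255) = 0.010033 mm³ per gray-sum
row 0: Σ corner-gray over 10 cells = 4983  → 49.9944
row 1: Σ corner-gray over 10 cells = 4880  → 48.9610
row 2: Σ corner-gray over 10 cells = 4971  → 49.8740
row 3: Σ corner-gray over 10 cells = 5153  → 51.7000
row 4: Σ corner-gray over 10 cells = 5328  → 53.4558
row 5: Σ corner-gray over 10 cells = 5394  → 54.1180
row 6: Σ corner-gray over 10 cells = 5419  → 54.3688
row 7: Σ corner-gray over 10 cells = 6018  → 60.3786
row 8: Σ corner-gray over 10 cells = 5013  → 50.2954
row 9: Σ corner-gray over 10 cells = 4056  → 40.6938
row 10: Σ corner-gray over 10 cells = 4796  → 48.1183
row 11: Σ corner-gray over 10 cells = 4499  → 45.1385
row 12: Σ corner-gray over 10 cells = 4213  → 42.2690
Σ rows: total corner-gray = 64723  → 649.3658 mm³

649.366


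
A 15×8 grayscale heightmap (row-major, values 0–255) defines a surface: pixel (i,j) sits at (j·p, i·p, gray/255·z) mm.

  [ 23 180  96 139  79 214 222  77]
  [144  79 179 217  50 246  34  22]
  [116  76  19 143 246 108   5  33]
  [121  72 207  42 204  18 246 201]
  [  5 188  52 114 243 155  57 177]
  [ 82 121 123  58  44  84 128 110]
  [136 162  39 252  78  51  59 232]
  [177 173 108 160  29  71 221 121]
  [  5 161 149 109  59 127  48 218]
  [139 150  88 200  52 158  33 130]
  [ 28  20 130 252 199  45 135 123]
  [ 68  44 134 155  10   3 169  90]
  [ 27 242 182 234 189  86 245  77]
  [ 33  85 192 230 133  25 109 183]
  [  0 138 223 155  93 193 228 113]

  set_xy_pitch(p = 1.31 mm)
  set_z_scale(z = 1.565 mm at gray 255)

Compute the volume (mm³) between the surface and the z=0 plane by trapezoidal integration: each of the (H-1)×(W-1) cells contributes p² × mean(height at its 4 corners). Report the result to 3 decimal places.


126.125

height_mm = gray/255 × 1.565; cell vol = 1.31² × mean(4 corners)
unit = 1.31² × 1.565 / (4×255) = 0.00263304 mm³ per gray-sum
row 0: Σ corner-gray over 7 cells = 3736  → 9.8370
row 1: Σ corner-gray over 7 cells = 3119  → 8.2124
row 2: Σ corner-gray over 7 cells = 3243  → 8.5389
row 3: Σ corner-gray over 7 cells = 3700  → 9.7422
row 4: Σ corner-gray over 7 cells = 3108  → 8.1835
row 5: Σ corner-gray over 7 cells = 2958  → 7.7885
row 6: Σ corner-gray over 7 cells = 3472  → 9.1419
row 7: Σ corner-gray over 7 cells = 3351  → 8.8233
row 8: Σ corner-gray over 7 cells = 3160  → 8.3204
row 9: Σ corner-gray over 7 cells = 3344  → 8.8049
row 10: Σ corner-gray over 7 cells = 2901  → 7.6384
row 11: Σ corner-gray over 7 cells = 3648  → 9.6053
row 12: Σ corner-gray over 7 cells = 4224  → 11.1219
row 13: Σ corner-gray over 7 cells = 3937  → 10.3663
Σ rows: total corner-gray = 47901  → 126.1250 mm³


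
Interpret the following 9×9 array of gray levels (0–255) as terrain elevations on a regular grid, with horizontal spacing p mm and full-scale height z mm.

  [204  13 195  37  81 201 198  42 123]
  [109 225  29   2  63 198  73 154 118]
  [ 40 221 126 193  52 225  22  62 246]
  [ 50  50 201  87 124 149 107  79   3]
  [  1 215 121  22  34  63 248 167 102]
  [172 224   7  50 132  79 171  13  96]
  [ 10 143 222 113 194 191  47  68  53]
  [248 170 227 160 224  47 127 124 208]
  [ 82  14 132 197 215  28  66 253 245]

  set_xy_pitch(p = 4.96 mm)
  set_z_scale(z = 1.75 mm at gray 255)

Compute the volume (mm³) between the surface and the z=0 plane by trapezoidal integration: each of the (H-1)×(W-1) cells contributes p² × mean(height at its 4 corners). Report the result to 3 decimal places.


height_mm = gray/255 × 1.75; cell vol = 4.96² × mean(4 corners)
unit = 4.96² × 1.75 / (4×255) = 0.0422086 mm³ per gray-sum
row 0: Σ corner-gray over 8 cells = 3576  → 150.9381
row 1: Σ corner-gray over 8 cells = 3803  → 160.5194
row 2: Σ corner-gray over 8 cells = 3735  → 157.6492
row 3: Σ corner-gray over 8 cells = 3490  → 147.3081
row 4: Σ corner-gray over 8 cells = 3463  → 146.1685
row 5: Σ corner-gray over 8 cells = 3639  → 153.5972
row 6: Σ corner-gray over 8 cells = 4633  → 195.5526
row 7: Σ corner-gray over 8 cells = 4751  → 200.5332
Σ rows: total corner-gray = 31090  → 1312.2662 mm³

1312.266


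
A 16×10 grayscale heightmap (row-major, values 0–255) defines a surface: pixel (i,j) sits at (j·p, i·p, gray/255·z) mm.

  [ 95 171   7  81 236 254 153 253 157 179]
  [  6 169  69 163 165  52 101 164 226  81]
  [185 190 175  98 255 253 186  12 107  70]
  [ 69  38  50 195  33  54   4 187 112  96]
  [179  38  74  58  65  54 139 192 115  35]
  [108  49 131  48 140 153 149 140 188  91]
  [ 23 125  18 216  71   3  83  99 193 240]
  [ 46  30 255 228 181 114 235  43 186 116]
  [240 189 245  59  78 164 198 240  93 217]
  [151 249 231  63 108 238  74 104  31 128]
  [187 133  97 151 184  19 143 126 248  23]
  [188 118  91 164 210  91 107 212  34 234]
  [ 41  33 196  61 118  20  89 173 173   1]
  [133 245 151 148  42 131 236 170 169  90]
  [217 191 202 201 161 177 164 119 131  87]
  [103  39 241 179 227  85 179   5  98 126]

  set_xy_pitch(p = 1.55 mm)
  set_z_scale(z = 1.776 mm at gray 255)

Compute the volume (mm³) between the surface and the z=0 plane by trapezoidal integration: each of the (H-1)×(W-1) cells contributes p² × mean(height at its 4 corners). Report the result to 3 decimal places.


height_mm = gray/255 × 1.776; cell vol = 1.55² × mean(4 corners)
unit = 1.55² × 1.776 / (4×255) = 0.00418318 mm³ per gray-sum
row 0: Σ corner-gray over 9 cells = 5203  → 21.7651
row 1: Σ corner-gray over 9 cells = 5112  → 21.3844
row 2: Σ corner-gray over 9 cells = 4318  → 18.0630
row 3: Σ corner-gray over 9 cells = 3195  → 13.3652
row 4: Σ corner-gray over 9 cells = 3879  → 16.2265
row 5: Σ corner-gray over 9 cells = 4074  → 17.0423
row 6: Σ corner-gray over 9 cells = 4585  → 19.1799
row 7: Σ corner-gray over 9 cells = 5695  → 23.8232
row 8: Σ corner-gray over 9 cells = 5464  → 22.8569
row 9: Σ corner-gray over 9 cells = 4887  → 20.4432
row 10: Σ corner-gray over 9 cells = 4888  → 20.4474
row 11: Σ corner-gray over 9 cells = 4244  → 17.7534
row 12: Σ corner-gray over 9 cells = 4575  → 19.1380
row 13: Σ corner-gray over 9 cells = 5803  → 24.2750
row 14: Σ corner-gray over 9 cells = 5331  → 22.3005
Σ rows: total corner-gray = 71253  → 298.0639 mm³

298.064


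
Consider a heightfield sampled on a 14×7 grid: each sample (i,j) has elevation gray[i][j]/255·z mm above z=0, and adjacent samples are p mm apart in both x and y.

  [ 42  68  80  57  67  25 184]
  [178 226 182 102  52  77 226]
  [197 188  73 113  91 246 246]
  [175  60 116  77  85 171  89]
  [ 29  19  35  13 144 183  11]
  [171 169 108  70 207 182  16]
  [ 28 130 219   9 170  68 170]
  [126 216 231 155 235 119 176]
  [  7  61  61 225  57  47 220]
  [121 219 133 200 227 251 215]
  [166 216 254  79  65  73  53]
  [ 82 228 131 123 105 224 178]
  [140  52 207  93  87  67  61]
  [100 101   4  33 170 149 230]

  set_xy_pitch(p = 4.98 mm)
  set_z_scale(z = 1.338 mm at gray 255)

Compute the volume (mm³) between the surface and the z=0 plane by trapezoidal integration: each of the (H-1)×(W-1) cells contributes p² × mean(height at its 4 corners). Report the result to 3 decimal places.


1312.027

height_mm = gray/255 × 1.338; cell vol = 4.98² × mean(4 corners)
unit = 4.98² × 1.338 / (4×255) = 0.0325323 mm³ per gray-sum
row 0: Σ corner-gray over 6 cells = 2502  → 81.3958
row 1: Σ corner-gray over 6 cells = 3547  → 115.3920
row 2: Σ corner-gray over 6 cells = 3147  → 102.3791
row 3: Σ corner-gray over 6 cells = 2110  → 68.6431
row 4: Σ corner-gray over 6 cells = 2487  → 80.9078
row 5: Σ corner-gray over 6 cells = 3049  → 99.1910
row 6: Σ corner-gray over 6 cells = 3604  → 117.2464
row 7: Σ corner-gray over 6 cells = 3343  → 108.7554
row 8: Σ corner-gray over 6 cells = 3525  → 114.6763
row 9: Σ corner-gray over 6 cells = 3989  → 129.7713
row 10: Σ corner-gray over 6 cells = 3475  → 113.0497
row 11: Σ corner-gray over 6 cells = 3095  → 100.6874
row 12: Σ corner-gray over 6 cells = 2457  → 79.9318
Σ rows: total corner-gray = 40330  → 1312.0272 mm³


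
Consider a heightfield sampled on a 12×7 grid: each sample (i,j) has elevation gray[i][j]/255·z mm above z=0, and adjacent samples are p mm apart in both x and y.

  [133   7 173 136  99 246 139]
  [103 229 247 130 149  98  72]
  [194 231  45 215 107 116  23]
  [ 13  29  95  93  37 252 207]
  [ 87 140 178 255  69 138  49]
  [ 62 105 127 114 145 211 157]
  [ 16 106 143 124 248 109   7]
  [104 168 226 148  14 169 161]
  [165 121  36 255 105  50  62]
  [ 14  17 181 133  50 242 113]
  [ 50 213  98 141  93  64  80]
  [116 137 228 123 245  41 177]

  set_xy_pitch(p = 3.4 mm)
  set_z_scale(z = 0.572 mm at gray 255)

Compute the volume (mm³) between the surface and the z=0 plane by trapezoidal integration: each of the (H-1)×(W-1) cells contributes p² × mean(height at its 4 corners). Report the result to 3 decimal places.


height_mm = gray/255 × 0.572; cell vol = 3.4² × mean(4 corners)
unit = 3.4² × 0.572 / (4×255) = 0.00648267 mm³ per gray-sum
row 0: Σ corner-gray over 6 cells = 3475  → 22.5273
row 1: Σ corner-gray over 6 cells = 3526  → 22.8579
row 2: Σ corner-gray over 6 cells = 2877  → 18.6506
row 3: Σ corner-gray over 6 cells = 2928  → 18.9812
row 4: Σ corner-gray over 6 cells = 3319  → 21.5160
row 5: Σ corner-gray over 6 cells = 3106  → 20.1352
row 6: Σ corner-gray over 6 cells = 3198  → 20.7316
row 7: Σ corner-gray over 6 cells = 3076  → 19.9407
row 8: Σ corner-gray over 6 cells = 2734  → 17.7236
row 9: Σ corner-gray over 6 cells = 2721  → 17.6393
row 10: Σ corner-gray over 6 cells = 3189  → 20.6732
Σ rows: total corner-gray = 34149  → 221.3766 mm³

221.377
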